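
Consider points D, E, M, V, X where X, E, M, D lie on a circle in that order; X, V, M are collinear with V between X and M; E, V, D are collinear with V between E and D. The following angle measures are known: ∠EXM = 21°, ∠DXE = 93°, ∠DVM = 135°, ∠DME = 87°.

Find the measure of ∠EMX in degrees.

1. ∠EDM = 21°  [same arc EM]
2. ∠EVX = 135°  [vertical angles at V]
3. ∠DEM = 72°  [△EMD]
4. ∠EVM = 45°  [linear pair at V on XM]
5. ∠EMX = 63°  [△EVM]

∠EMX = 63°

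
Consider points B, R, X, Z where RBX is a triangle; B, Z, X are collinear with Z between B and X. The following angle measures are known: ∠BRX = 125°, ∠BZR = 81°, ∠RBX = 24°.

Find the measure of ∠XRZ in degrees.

∠XRZ = 50°

1. ∠BXR = 31°  [△RBX]
2. ∠RZX = 99°  [linear pair at Z on BX]
3. ∠RXZ = 31°  [Z on ray XB]
4. ∠XRZ = 50°  [△RZX]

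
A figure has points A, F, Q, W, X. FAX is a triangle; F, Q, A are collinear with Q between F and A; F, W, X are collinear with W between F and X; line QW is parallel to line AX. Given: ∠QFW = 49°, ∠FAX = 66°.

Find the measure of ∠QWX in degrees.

1. ∠AFX = 49°  [Q on FA, W on FX]
2. ∠AXF = 65°  [△FAX]
3. ∠FWQ = 65°  [QW∥AX, corresponding at W]
4. ∠QWX = 115°  [linear pair at W on FX]

∠QWX = 115°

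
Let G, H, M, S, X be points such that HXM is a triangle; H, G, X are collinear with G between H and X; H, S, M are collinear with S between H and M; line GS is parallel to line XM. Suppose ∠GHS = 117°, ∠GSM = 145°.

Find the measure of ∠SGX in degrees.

∠SGX = 152°

1. ∠GSH = 35°  [linear pair at S on HM]
2. ∠HGS = 28°  [△HGS]
3. ∠SGX = 152°  [linear pair at G on HX]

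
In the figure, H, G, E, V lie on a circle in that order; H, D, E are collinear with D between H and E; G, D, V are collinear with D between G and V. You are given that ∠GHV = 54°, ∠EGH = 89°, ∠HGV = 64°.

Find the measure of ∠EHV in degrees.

∠EHV = 25°

1. ∠EVH = 91°  [cyclic HGEV, opposite ∠G+∠V]
2. ∠HEV = 64°  [same arc HV]
3. ∠EHV = 25°  [△HEV]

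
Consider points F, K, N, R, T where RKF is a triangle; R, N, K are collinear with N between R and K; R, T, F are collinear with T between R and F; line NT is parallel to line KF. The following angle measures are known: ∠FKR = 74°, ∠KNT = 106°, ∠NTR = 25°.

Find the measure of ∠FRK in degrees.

∠FRK = 81°

1. ∠RNT = 74°  [NT∥KF, corresponding at N]
2. ∠NRT = 81°  [△RNT]
3. ∠FRK = 81°  [N on RK, T on RF]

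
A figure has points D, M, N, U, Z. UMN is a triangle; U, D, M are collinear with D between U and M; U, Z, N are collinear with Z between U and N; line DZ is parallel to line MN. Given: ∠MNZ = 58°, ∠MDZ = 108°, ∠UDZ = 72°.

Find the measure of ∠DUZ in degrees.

∠DUZ = 50°

1. ∠MNU = 58°  [Z on ray NU]
2. ∠NMU = 72°  [DZ∥MN, corresponding at D]
3. ∠MUN = 50°  [△UMN]
4. ∠DUZ = 50°  [D on UM, Z on UN]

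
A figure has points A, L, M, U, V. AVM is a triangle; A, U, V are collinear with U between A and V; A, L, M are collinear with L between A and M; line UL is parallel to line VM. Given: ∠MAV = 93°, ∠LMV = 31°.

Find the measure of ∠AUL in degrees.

∠AUL = 56°

1. ∠AMV = 31°  [L on ray MA]
2. ∠AVM = 56°  [△AVM]
3. ∠AUL = 56°  [UL∥VM, corresponding at U]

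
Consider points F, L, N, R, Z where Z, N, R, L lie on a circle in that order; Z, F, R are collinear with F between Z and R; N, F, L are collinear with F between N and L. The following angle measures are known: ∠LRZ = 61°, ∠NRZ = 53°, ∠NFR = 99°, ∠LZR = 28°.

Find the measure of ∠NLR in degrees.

∠NLR = 38°

1. ∠LNZ = 61°  [same arc ZL]
2. ∠NFZ = 81°  [linear pair at F on ZR]
3. ∠NZR = 38°  [△ZFN]
4. ∠NLR = 38°  [same arc NR]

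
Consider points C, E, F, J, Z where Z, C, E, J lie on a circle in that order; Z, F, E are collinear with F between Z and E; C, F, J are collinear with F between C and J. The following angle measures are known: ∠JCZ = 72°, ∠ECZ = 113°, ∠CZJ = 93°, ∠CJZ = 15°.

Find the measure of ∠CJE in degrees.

∠CJE = 52°

1. ∠CEZ = 15°  [same arc ZC]
2. ∠CZE = 52°  [△ZCE]
3. ∠CJE = 52°  [same arc CE]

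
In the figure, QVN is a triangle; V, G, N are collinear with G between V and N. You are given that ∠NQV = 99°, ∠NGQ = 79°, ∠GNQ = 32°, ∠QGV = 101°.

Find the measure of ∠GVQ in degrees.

1. ∠QNV = 32°  [G on ray NV]
2. ∠NVQ = 49°  [△QVN]
3. ∠GVQ = 49°  [G on ray VN]

∠GVQ = 49°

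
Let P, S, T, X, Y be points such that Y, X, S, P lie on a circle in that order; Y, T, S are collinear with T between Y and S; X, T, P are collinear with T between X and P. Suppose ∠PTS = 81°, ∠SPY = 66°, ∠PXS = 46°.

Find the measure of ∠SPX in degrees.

∠SPX = 31°

1. ∠PYS = 46°  [same arc SP]
2. ∠PSY = 68°  [△YSP]
3. ∠SPX = 31°  [△STP]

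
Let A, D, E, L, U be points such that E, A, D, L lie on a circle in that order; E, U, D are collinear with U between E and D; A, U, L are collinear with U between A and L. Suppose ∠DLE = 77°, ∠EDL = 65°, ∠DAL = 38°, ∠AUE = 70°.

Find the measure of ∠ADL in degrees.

∠ADL = 97°

1. ∠DUL = 70°  [vertical angles at U]
2. ∠ALD = 45°  [△DUL]
3. ∠ADL = 97°  [△ADL]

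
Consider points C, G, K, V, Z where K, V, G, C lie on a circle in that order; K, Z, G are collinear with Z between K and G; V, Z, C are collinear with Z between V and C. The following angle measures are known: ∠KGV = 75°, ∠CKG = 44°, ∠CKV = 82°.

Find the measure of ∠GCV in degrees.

1. ∠CVG = 44°  [same arc GC]
2. ∠CGV = 98°  [cyclic KVGC, opposite ∠K+∠G]
3. ∠GCV = 38°  [△VGC]

∠GCV = 38°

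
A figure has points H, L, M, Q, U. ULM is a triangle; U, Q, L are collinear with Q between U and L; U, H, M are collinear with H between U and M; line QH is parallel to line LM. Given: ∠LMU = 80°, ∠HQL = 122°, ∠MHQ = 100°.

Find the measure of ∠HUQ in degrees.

1. ∠QHU = 80°  [QH∥LM, corresponding at H]
2. ∠HQU = 58°  [linear pair at Q on UL]
3. ∠HUQ = 42°  [△UQH]

∠HUQ = 42°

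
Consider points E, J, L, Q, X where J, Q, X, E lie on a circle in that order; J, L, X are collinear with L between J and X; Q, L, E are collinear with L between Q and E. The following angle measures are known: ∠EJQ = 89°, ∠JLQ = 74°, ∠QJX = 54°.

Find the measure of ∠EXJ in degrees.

1. ∠ELX = 74°  [vertical angles at L]
2. ∠QEX = 54°  [same arc QX]
3. ∠EXJ = 52°  [△XLE]

∠EXJ = 52°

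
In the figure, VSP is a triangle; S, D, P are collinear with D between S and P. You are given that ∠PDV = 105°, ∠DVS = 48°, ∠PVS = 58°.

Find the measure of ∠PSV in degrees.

1. ∠SDV = 75°  [linear pair at D on SP]
2. ∠DSV = 57°  [△VSD]
3. ∠PSV = 57°  [D on ray SP]

∠PSV = 57°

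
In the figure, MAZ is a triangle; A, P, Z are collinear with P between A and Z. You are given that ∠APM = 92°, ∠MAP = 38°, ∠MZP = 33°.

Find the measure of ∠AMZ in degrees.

1. ∠MAZ = 38°  [P on ray AZ]
2. ∠AZM = 33°  [P on ray ZA]
3. ∠AMZ = 109°  [△MAZ]

∠AMZ = 109°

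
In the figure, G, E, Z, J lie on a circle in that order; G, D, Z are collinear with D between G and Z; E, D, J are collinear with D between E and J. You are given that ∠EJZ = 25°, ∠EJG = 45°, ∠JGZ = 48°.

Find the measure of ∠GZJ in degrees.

1. ∠GDJ = 87°  [△GDJ]
2. ∠JDZ = 93°  [linear pair at D on GZ]
3. ∠GZJ = 62°  [△ZDJ]

∠GZJ = 62°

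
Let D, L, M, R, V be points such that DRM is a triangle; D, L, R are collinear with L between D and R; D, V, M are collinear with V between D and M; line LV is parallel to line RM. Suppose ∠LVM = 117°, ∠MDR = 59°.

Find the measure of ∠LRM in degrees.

∠LRM = 58°

1. ∠DVL = 63°  [linear pair at V on DM]
2. ∠LDV = 59°  [L on DR, V on DM]
3. ∠DLV = 58°  [△DLV]
4. ∠RLV = 122°  [linear pair at L on DR]
5. ∠LRM = 58°  [LV∥RM, co-interior at R–L]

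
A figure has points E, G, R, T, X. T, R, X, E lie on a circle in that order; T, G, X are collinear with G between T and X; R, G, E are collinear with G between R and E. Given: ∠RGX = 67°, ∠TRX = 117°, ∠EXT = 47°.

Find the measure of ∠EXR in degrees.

∠EXR = 90°

1. ∠EGT = 67°  [vertical angles at G]
2. ∠TEX = 63°  [cyclic TRXE, opposite ∠R+∠E]
3. ∠ERT = 47°  [same arc TE]
4. ∠ETX = 70°  [△TXE]
5. ∠RET = 43°  [△TGE]
6. ∠ETR = 90°  [△TRE]
7. ∠EXR = 90°  [cyclic TRXE, opposite ∠T+∠X]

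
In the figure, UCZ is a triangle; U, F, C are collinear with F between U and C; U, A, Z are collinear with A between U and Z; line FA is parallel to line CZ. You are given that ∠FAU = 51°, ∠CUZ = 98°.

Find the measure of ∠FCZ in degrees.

1. ∠CZU = 51°  [FA∥CZ, corresponding at A]
2. ∠UCZ = 31°  [△UCZ]
3. ∠FCZ = 31°  [F on ray CU]

∠FCZ = 31°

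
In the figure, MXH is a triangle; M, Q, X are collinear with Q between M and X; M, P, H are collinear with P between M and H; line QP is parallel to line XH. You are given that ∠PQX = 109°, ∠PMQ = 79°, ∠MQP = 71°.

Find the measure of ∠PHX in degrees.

1. ∠MPQ = 30°  [△MQP]
2. ∠HPQ = 150°  [linear pair at P on MH]
3. ∠PHX = 30°  [QP∥XH, co-interior at H–P]

∠PHX = 30°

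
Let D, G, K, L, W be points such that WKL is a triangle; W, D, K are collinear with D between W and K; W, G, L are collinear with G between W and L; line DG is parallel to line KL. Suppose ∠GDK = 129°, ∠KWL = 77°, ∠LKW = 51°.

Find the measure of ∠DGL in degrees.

∠DGL = 128°

1. ∠GDW = 51°  [linear pair at D on WK]
2. ∠DWG = 77°  [D on WK, G on WL]
3. ∠DGW = 52°  [△WDG]
4. ∠DGL = 128°  [linear pair at G on WL]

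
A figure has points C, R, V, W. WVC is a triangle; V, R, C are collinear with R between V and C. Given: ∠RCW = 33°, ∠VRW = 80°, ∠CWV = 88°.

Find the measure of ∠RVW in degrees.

∠RVW = 59°

1. ∠VCW = 33°  [R on ray CV]
2. ∠CVW = 59°  [△WVC]
3. ∠RVW = 59°  [R on ray VC]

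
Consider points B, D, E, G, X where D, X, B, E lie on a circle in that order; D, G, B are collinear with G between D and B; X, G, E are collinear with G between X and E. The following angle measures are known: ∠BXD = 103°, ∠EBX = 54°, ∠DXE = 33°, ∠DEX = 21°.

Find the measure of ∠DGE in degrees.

∠DGE = 89°

1. ∠BED = 77°  [cyclic DXBE, opposite ∠X+∠E]
2. ∠DBE = 33°  [same arc DE]
3. ∠BDE = 70°  [△DBE]
4. ∠DGE = 89°  [△DGE]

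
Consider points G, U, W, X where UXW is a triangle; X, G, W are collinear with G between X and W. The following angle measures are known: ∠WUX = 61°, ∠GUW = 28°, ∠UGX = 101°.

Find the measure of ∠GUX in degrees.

1. ∠UGW = 79°  [linear pair at G on XW]
2. ∠GWU = 73°  [△UGW]
3. ∠UWX = 73°  [G on ray WX]
4. ∠UXW = 46°  [△UXW]
5. ∠GXU = 46°  [G on ray XW]
6. ∠GUX = 33°  [△UXG]

∠GUX = 33°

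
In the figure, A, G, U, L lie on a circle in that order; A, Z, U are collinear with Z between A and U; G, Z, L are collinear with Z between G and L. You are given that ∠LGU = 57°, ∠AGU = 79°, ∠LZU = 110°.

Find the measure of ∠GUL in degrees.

∠GUL = 75°

1. ∠LAU = 57°  [same arc UL]
2. ∠ALU = 101°  [cyclic AGUL, opposite ∠G+∠L]
3. ∠AUL = 22°  [△AUL]
4. ∠GLU = 48°  [△UZL]
5. ∠GUL = 75°  [△GUL]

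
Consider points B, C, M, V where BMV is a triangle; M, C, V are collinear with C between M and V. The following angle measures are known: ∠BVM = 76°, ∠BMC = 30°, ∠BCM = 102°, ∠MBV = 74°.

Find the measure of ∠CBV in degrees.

1. ∠BVC = 76°  [C on ray VM]
2. ∠BCV = 78°  [linear pair at C on MV]
3. ∠CBV = 26°  [△BCV]

∠CBV = 26°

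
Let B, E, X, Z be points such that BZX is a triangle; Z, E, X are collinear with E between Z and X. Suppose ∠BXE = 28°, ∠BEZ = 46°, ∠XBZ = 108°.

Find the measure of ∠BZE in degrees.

1. ∠BXZ = 28°  [E on ray XZ]
2. ∠BZX = 44°  [△BZX]
3. ∠BZE = 44°  [E on ray ZX]

∠BZE = 44°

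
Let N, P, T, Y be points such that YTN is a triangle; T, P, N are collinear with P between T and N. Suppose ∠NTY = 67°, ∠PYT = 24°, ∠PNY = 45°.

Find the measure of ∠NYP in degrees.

1. ∠PTY = 67°  [P on ray TN]
2. ∠TPY = 89°  [△YTP]
3. ∠NPY = 91°  [linear pair at P on TN]
4. ∠NYP = 44°  [△YPN]

∠NYP = 44°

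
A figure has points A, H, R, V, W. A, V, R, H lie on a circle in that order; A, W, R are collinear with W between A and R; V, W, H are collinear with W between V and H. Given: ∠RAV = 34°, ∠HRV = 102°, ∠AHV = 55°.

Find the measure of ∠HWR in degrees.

1. ∠RHV = 34°  [same arc VR]
2. ∠HAV = 78°  [cyclic AVRH, opposite ∠A+∠R]
3. ∠AVH = 47°  [△AVH]
4. ∠ARH = 47°  [same arc AH]
5. ∠HWR = 99°  [△RWH]

∠HWR = 99°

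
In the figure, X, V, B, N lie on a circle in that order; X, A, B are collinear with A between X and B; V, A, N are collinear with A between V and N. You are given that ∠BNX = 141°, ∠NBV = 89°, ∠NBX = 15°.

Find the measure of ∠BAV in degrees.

1. ∠BXN = 24°  [△XBN]
2. ∠NXV = 91°  [cyclic XVBN, opposite ∠X+∠B]
3. ∠NVX = 15°  [same arc XN]
4. ∠BVN = 24°  [same arc BN]
5. ∠VNX = 74°  [△XVN]
6. ∠VBX = 74°  [same arc XV]
7. ∠BAV = 82°  [△VAB]

∠BAV = 82°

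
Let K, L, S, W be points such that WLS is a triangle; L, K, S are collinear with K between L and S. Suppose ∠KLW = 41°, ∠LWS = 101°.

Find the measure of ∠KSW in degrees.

1. ∠SLW = 41°  [K on ray LS]
2. ∠LSW = 38°  [△WLS]
3. ∠KSW = 38°  [K on ray SL]

∠KSW = 38°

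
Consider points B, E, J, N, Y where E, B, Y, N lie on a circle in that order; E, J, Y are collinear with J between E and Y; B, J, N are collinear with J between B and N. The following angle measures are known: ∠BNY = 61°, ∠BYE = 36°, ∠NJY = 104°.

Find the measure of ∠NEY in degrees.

1. ∠BNE = 36°  [same arc EB]
2. ∠EJN = 76°  [linear pair at J on EY]
3. ∠NEY = 68°  [△EJN]

∠NEY = 68°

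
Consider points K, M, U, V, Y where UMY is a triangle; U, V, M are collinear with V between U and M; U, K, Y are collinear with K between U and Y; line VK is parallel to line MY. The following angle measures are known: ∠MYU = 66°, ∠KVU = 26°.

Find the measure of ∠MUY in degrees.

∠MUY = 88°

1. ∠UKV = 66°  [VK∥MY, corresponding at K]
2. ∠KUV = 88°  [△UVK]
3. ∠MUY = 88°  [V on UM, K on UY]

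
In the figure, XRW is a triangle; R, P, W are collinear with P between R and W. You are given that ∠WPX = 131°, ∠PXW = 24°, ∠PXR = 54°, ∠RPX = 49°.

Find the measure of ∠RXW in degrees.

1. ∠PWX = 25°  [△XPW]
2. ∠PRX = 77°  [△XRP]
3. ∠RWX = 25°  [P on ray WR]
4. ∠WRX = 77°  [P on ray RW]
5. ∠RXW = 78°  [△XRW]

∠RXW = 78°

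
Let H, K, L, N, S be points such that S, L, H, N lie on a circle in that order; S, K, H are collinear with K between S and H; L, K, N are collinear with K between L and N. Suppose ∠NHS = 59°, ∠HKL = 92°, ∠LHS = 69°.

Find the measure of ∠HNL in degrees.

∠HNL = 33°

1. ∠NLS = 59°  [same arc SN]
2. ∠LKS = 88°  [linear pair at K on SH]
3. ∠HSL = 33°  [△SKL]
4. ∠HNL = 33°  [same arc LH]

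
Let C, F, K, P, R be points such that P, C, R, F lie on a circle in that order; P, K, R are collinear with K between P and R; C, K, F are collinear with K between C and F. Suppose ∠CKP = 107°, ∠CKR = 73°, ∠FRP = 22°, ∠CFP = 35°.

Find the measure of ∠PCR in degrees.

1. ∠FCP = 22°  [same arc PF]
2. ∠CRP = 35°  [same arc PC]
3. ∠CPR = 51°  [△PKC]
4. ∠PCR = 94°  [△PCR]

∠PCR = 94°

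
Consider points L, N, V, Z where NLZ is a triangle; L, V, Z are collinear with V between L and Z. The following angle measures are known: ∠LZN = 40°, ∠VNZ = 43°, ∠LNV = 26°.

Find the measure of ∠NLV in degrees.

1. ∠NZV = 40°  [V on ray ZL]
2. ∠NVZ = 97°  [△NVZ]
3. ∠LVN = 83°  [linear pair at V on LZ]
4. ∠NLV = 71°  [△NLV]

∠NLV = 71°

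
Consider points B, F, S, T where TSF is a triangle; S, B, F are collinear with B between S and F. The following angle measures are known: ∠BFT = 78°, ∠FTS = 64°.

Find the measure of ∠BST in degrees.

∠BST = 38°

1. ∠SFT = 78°  [B on ray FS]
2. ∠FST = 38°  [△TSF]
3. ∠BST = 38°  [B on ray SF]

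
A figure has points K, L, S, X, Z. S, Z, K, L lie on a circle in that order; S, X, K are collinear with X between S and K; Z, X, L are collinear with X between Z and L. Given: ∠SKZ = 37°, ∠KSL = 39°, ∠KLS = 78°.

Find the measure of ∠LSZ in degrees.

1. ∠SLZ = 37°  [same arc SZ]
2. ∠LKS = 63°  [△SKL]
3. ∠LZS = 63°  [same arc SL]
4. ∠LSZ = 80°  [△SZL]

∠LSZ = 80°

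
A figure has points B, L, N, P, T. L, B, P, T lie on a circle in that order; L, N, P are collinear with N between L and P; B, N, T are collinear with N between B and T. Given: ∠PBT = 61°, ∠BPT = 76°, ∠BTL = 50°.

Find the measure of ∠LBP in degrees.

∠LBP = 87°

1. ∠BTP = 43°  [△BPT]
2. ∠BPL = 50°  [same arc LB]
3. ∠BLP = 43°  [same arc BP]
4. ∠LBP = 87°  [△LBP]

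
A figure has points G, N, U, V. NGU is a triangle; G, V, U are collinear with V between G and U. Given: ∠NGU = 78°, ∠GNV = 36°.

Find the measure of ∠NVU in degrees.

1. ∠NGV = 78°  [V on ray GU]
2. ∠GVN = 66°  [△NGV]
3. ∠NVU = 114°  [linear pair at V on GU]

∠NVU = 114°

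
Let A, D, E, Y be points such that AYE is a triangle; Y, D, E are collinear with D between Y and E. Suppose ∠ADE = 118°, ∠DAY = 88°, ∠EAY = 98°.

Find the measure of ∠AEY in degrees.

∠AEY = 52°

1. ∠ADY = 62°  [linear pair at D on YE]
2. ∠AYD = 30°  [△AYD]
3. ∠AYE = 30°  [D on ray YE]
4. ∠AEY = 52°  [△AYE]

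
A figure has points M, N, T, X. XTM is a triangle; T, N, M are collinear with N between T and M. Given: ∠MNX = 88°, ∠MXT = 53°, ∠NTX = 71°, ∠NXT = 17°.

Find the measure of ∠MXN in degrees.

1. ∠MTX = 71°  [N on ray TM]
2. ∠TMX = 56°  [△XTM]
3. ∠NMX = 56°  [N on ray MT]
4. ∠MXN = 36°  [△XNM]

∠MXN = 36°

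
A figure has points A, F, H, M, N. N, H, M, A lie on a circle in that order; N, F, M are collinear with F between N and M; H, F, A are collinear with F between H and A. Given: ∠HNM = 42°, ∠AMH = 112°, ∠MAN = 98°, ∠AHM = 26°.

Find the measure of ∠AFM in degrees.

∠AFM = 82°

1. ∠HAM = 42°  [same arc HM]
2. ∠ANM = 26°  [same arc MA]
3. ∠AMN = 56°  [△NMA]
4. ∠AFM = 82°  [△MFA]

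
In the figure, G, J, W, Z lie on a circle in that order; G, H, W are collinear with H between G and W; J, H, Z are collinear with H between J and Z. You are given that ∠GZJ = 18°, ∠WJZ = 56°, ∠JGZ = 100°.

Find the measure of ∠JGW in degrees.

∠JGW = 44°

1. ∠GWJ = 18°  [same arc GJ]
2. ∠GJZ = 62°  [△GJZ]
3. ∠JHW = 106°  [△JHW]
4. ∠GHJ = 74°  [linear pair at H on GW]
5. ∠JGW = 44°  [△GHJ]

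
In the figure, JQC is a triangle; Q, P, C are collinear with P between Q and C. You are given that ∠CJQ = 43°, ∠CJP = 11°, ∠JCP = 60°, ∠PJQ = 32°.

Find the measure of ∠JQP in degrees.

∠JQP = 77°

1. ∠CPJ = 109°  [△JPC]
2. ∠JPQ = 71°  [linear pair at P on QC]
3. ∠JQP = 77°  [△JQP]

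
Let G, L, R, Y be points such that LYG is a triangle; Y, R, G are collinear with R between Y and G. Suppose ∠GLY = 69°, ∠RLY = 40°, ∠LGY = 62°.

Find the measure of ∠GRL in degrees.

∠GRL = 89°

1. ∠GYL = 49°  [△LYG]
2. ∠LYR = 49°  [R on ray YG]
3. ∠LRY = 91°  [△LYR]
4. ∠GRL = 89°  [linear pair at R on YG]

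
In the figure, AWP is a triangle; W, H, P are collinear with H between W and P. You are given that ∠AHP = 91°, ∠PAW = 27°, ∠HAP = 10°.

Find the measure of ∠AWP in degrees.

∠AWP = 74°

1. ∠APH = 79°  [△AHP]
2. ∠APW = 79°  [H on ray PW]
3. ∠AWP = 74°  [△AWP]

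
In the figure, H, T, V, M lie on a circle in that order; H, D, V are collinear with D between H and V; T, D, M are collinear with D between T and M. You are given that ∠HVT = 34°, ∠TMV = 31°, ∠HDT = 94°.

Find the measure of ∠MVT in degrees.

∠MVT = 89°

1. ∠HMT = 34°  [same arc HT]
2. ∠THV = 31°  [same arc TV]
3. ∠HTM = 55°  [△HDT]
4. ∠MHT = 91°  [△HTM]
5. ∠MVT = 89°  [cyclic HTVM, opposite ∠H+∠V]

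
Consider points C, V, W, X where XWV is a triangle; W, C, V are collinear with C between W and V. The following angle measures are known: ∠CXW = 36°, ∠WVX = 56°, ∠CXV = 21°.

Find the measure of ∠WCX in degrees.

1. ∠CVX = 56°  [C on ray VW]
2. ∠VCX = 103°  [△XCV]
3. ∠WCX = 77°  [linear pair at C on WV]

∠WCX = 77°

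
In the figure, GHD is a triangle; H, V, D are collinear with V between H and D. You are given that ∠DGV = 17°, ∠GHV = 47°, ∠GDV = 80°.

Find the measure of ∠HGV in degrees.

1. ∠DVG = 83°  [△GVD]
2. ∠GVH = 97°  [linear pair at V on HD]
3. ∠HGV = 36°  [△GHV]

∠HGV = 36°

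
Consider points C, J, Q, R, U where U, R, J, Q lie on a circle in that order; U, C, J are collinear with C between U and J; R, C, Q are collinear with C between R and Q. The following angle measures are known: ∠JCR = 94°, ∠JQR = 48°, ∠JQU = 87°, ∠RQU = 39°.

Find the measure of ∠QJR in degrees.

∠QJR = 85°

1. ∠RJU = 39°  [same arc UR]
2. ∠JRQ = 47°  [△RCJ]
3. ∠QJR = 85°  [△RJQ]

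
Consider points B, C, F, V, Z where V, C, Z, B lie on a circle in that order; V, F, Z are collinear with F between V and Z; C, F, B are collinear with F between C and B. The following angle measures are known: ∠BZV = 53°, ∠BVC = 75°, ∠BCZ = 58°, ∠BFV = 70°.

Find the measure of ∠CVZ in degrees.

∠CVZ = 17°

1. ∠BZC = 105°  [cyclic VCZB, opposite ∠V+∠Z]
2. ∠CBZ = 17°  [△CZB]
3. ∠CVZ = 17°  [same arc CZ]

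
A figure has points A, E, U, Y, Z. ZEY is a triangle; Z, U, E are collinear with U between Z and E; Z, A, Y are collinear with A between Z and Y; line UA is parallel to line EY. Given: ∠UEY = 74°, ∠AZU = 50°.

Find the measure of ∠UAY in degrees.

1. ∠YEZ = 74°  [U on ray EZ]
2. ∠EZY = 50°  [U on ZE, A on ZY]
3. ∠EYZ = 56°  [△ZEY]
4. ∠UAZ = 56°  [UA∥EY, corresponding at A]
5. ∠UAY = 124°  [linear pair at A on ZY]

∠UAY = 124°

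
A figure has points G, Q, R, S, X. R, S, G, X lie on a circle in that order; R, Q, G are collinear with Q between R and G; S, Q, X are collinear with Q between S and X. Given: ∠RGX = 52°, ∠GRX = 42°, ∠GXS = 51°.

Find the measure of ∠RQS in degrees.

∠RQS = 77°

1. ∠RSX = 52°  [same arc RX]
2. ∠GRS = 51°  [same arc SG]
3. ∠RQS = 77°  [△RQS]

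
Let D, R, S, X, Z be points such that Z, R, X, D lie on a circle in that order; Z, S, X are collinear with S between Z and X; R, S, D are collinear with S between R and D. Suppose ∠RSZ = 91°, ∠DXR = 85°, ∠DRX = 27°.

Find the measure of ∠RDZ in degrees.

∠RDZ = 64°

1. ∠DSX = 91°  [vertical angles at S]
2. ∠DZX = 27°  [same arc XD]
3. ∠DSZ = 89°  [linear pair at S on ZX]
4. ∠RDZ = 64°  [△ZSD]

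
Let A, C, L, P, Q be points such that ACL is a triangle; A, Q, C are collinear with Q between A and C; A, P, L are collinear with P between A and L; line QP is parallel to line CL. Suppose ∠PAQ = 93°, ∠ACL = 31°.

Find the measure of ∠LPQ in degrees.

∠LPQ = 124°

1. ∠CAL = 93°  [Q on AC, P on AL]
2. ∠ALC = 56°  [△ACL]
3. ∠APQ = 56°  [QP∥CL, corresponding at P]
4. ∠LPQ = 124°  [linear pair at P on AL]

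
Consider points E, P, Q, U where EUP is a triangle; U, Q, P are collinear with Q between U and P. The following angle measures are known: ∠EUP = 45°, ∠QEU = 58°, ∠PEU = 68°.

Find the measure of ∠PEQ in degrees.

∠PEQ = 10°

1. ∠EPU = 67°  [△EUP]
2. ∠EUQ = 45°  [Q on ray UP]
3. ∠EQU = 77°  [△EUQ]
4. ∠EPQ = 67°  [Q on ray PU]
5. ∠EQP = 103°  [linear pair at Q on UP]
6. ∠PEQ = 10°  [△EQP]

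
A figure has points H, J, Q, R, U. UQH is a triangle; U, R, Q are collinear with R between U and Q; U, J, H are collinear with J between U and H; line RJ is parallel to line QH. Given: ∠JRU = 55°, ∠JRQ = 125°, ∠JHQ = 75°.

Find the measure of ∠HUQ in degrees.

1. ∠HQU = 55°  [RJ∥QH, corresponding at R]
2. ∠QHU = 75°  [J on ray HU]
3. ∠HUQ = 50°  [△UQH]

∠HUQ = 50°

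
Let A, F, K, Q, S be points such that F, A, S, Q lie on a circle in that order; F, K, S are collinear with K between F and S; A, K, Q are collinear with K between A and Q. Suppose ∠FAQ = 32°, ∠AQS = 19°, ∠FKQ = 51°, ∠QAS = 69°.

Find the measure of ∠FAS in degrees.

∠FAS = 101°

1. ∠AFS = 19°  [same arc AS]
2. ∠AKS = 51°  [vertical angles at K]
3. ∠ASF = 60°  [△AKS]
4. ∠FAS = 101°  [△FAS]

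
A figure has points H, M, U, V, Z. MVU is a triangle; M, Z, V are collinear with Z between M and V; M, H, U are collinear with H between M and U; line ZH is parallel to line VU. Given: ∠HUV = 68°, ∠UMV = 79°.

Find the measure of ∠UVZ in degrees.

1. ∠MUV = 68°  [H on ray UM]
2. ∠MVU = 33°  [△MVU]
3. ∠UVZ = 33°  [Z on ray VM]

∠UVZ = 33°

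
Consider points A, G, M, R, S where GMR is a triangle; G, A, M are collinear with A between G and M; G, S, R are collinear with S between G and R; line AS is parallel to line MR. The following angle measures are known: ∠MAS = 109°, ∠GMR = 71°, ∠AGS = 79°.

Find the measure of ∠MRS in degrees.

1. ∠GAS = 71°  [linear pair at A on GM]
2. ∠ASG = 30°  [△GAS]
3. ∠ASR = 150°  [linear pair at S on GR]
4. ∠MRS = 30°  [AS∥MR, co-interior at R–S]

∠MRS = 30°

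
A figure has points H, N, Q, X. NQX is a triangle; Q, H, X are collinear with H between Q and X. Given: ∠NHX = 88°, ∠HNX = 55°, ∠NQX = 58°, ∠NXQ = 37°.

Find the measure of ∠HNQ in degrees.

∠HNQ = 30°

1. ∠NHQ = 92°  [linear pair at H on QX]
2. ∠HQN = 58°  [H on ray QX]
3. ∠HNQ = 30°  [△NQH]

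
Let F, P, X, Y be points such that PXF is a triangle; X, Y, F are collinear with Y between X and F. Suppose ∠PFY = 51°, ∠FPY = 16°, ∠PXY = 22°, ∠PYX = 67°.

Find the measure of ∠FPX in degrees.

∠FPX = 107°

1. ∠PFX = 51°  [Y on ray FX]
2. ∠FXP = 22°  [Y on ray XF]
3. ∠FPX = 107°  [△PXF]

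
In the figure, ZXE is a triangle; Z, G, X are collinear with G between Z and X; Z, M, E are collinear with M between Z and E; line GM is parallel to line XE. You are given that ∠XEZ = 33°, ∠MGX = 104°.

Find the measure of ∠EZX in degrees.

1. ∠GMZ = 33°  [GM∥XE, corresponding at M]
2. ∠MGZ = 76°  [linear pair at G on ZX]
3. ∠GZM = 71°  [△ZGM]
4. ∠EZX = 71°  [G on ZX, M on ZE]

∠EZX = 71°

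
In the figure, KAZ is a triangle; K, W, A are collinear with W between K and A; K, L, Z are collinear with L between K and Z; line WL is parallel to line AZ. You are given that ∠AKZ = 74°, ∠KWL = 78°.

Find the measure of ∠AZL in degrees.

∠AZL = 28°

1. ∠LKW = 74°  [W on KA, L on KZ]
2. ∠KLW = 28°  [△KWL]
3. ∠WLZ = 152°  [linear pair at L on KZ]
4. ∠AZL = 28°  [WL∥AZ, co-interior at Z–L]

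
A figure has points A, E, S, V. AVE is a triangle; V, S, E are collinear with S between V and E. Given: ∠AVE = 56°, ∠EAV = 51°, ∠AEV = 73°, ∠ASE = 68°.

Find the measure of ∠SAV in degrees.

∠SAV = 12°

1. ∠AVS = 56°  [S on ray VE]
2. ∠ASV = 112°  [linear pair at S on VE]
3. ∠SAV = 12°  [△AVS]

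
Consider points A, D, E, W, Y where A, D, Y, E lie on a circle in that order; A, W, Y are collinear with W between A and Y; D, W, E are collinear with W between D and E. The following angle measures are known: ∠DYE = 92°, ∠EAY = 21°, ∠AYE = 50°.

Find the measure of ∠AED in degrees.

∠AED = 42°

1. ∠DAE = 88°  [cyclic ADYE, opposite ∠A+∠Y]
2. ∠ADE = 50°  [same arc AE]
3. ∠AED = 42°  [△ADE]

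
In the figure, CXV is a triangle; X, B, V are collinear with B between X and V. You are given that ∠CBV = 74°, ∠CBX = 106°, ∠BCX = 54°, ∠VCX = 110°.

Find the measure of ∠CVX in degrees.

1. ∠BXC = 20°  [△CXB]
2. ∠CXV = 20°  [B on ray XV]
3. ∠CVX = 50°  [△CXV]

∠CVX = 50°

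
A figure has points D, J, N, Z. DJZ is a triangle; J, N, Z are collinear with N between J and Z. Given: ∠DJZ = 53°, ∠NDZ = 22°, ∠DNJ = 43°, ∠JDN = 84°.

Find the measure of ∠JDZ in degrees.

1. ∠DNZ = 137°  [linear pair at N on JZ]
2. ∠DZN = 21°  [△DNZ]
3. ∠DZJ = 21°  [N on ray ZJ]
4. ∠JDZ = 106°  [△DJZ]

∠JDZ = 106°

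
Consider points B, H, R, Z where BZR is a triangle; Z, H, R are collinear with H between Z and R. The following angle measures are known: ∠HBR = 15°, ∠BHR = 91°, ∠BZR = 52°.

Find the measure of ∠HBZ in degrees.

1. ∠BHZ = 89°  [linear pair at H on ZR]
2. ∠BZH = 52°  [H on ray ZR]
3. ∠HBZ = 39°  [△BZH]

∠HBZ = 39°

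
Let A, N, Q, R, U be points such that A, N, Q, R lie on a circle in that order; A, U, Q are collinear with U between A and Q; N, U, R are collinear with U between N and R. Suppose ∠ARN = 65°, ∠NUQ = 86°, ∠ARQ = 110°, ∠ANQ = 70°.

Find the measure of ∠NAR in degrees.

∠NAR = 74°

1. ∠AQN = 65°  [same arc AN]
2. ∠AUN = 94°  [linear pair at U on AQ]
3. ∠NAQ = 45°  [△ANQ]
4. ∠ANR = 41°  [△AUN]
5. ∠NAR = 74°  [△ANR]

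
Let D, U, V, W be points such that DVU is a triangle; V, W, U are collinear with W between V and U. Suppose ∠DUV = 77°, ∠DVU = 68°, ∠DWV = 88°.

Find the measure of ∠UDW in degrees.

∠UDW = 11°

1. ∠DUW = 77°  [W on ray UV]
2. ∠DWU = 92°  [linear pair at W on VU]
3. ∠UDW = 11°  [△DWU]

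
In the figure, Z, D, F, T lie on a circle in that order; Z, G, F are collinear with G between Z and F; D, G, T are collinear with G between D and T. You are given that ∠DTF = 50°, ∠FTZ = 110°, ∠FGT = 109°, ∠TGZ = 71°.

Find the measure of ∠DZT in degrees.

1. ∠DZF = 50°  [same arc DF]
2. ∠TFZ = 21°  [△FGT]
3. ∠FZT = 49°  [△ZFT]
4. ∠DGZ = 109°  [vertical angles at G]
5. ∠DTZ = 60°  [△ZGT]
6. ∠TDZ = 21°  [△ZGD]
7. ∠DZT = 99°  [△ZDT]

∠DZT = 99°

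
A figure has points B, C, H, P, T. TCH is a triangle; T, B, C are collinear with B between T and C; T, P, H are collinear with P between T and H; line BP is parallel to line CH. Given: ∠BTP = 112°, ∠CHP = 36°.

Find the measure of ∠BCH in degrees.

∠BCH = 32°

1. ∠CTH = 112°  [B on TC, P on TH]
2. ∠CHT = 36°  [P on ray HT]
3. ∠HCT = 32°  [△TCH]
4. ∠BCH = 32°  [B on ray CT]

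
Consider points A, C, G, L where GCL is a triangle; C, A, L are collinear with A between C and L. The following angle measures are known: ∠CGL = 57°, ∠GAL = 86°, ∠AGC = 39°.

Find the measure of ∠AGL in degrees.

∠AGL = 18°

1. ∠CAG = 94°  [linear pair at A on CL]
2. ∠ACG = 47°  [△GCA]
3. ∠GCL = 47°  [A on ray CL]
4. ∠CLG = 76°  [△GCL]
5. ∠ALG = 76°  [A on ray LC]
6. ∠AGL = 18°  [△GAL]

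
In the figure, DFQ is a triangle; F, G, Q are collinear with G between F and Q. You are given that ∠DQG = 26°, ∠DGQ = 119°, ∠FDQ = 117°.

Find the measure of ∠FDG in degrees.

1. ∠DQF = 26°  [G on ray QF]
2. ∠DGF = 61°  [linear pair at G on FQ]
3. ∠DFQ = 37°  [△DFQ]
4. ∠DFG = 37°  [G on ray FQ]
5. ∠FDG = 82°  [△DFG]

∠FDG = 82°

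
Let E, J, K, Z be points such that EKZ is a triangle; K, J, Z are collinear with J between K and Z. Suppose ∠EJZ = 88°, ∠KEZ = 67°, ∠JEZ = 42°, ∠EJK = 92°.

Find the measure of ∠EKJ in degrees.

1. ∠EZJ = 50°  [△EJZ]
2. ∠EZK = 50°  [J on ray ZK]
3. ∠EKZ = 63°  [△EKZ]
4. ∠EKJ = 63°  [J on ray KZ]

∠EKJ = 63°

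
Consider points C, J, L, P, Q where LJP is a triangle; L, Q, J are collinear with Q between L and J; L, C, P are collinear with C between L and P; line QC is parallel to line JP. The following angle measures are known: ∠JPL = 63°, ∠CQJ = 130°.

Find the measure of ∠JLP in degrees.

1. ∠LCQ = 63°  [QC∥JP, corresponding at C]
2. ∠CQL = 50°  [linear pair at Q on LJ]
3. ∠CLQ = 67°  [△LQC]
4. ∠JLP = 67°  [Q on LJ, C on LP]

∠JLP = 67°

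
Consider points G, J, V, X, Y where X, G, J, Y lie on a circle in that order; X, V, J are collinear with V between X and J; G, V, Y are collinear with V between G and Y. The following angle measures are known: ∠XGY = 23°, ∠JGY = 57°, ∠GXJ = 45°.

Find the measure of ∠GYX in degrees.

∠GYX = 55°

1. ∠XJY = 23°  [same arc XY]
2. ∠JXY = 57°  [same arc JY]
3. ∠GYJ = 45°  [same arc GJ]
4. ∠JVY = 112°  [△JVY]
5. ∠XVY = 68°  [linear pair at V on XJ]
6. ∠GYX = 55°  [△XVY]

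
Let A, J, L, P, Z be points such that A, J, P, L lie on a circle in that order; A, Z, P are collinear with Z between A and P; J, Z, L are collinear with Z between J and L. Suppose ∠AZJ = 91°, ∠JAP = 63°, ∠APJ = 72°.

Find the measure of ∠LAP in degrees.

∠LAP = 19°

1. ∠LZP = 91°  [vertical angles at Z]
2. ∠ALJ = 72°  [same arc AJ]
3. ∠AZL = 89°  [linear pair at Z on AP]
4. ∠LAP = 19°  [△AZL]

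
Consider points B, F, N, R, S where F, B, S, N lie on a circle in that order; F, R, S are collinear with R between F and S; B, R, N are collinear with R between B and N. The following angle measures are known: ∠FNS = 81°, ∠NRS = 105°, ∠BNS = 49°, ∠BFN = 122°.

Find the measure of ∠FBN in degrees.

∠FBN = 26°

1. ∠BRF = 105°  [vertical angles at R]
2. ∠BFS = 49°  [same arc BS]
3. ∠FBN = 26°  [△FRB]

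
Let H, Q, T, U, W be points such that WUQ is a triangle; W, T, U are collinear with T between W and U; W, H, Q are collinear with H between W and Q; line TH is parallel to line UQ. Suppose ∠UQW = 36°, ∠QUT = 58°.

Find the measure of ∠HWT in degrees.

1. ∠QUW = 58°  [T on ray UW]
2. ∠QWU = 86°  [△WUQ]
3. ∠HWT = 86°  [T on WU, H on WQ]

∠HWT = 86°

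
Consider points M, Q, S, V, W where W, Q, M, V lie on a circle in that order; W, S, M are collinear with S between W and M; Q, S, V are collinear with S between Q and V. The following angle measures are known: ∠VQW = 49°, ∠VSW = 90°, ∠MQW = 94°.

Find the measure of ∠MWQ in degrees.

∠MWQ = 41°

1. ∠VMW = 49°  [same arc WV]
2. ∠MSV = 90°  [linear pair at S on WM]
3. ∠MVQ = 41°  [△MSV]
4. ∠MWQ = 41°  [same arc QM]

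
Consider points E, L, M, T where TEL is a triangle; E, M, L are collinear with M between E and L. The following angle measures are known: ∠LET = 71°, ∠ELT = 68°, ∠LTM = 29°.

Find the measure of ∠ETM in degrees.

1. ∠MET = 71°  [M on ray EL]
2. ∠MLT = 68°  [M on ray LE]
3. ∠LMT = 83°  [△TML]
4. ∠EMT = 97°  [linear pair at M on EL]
5. ∠ETM = 12°  [△TEM]

∠ETM = 12°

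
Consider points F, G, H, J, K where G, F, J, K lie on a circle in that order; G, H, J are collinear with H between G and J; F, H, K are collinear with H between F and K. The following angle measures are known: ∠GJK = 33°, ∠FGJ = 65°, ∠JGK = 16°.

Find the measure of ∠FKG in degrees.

1. ∠GFK = 33°  [same arc GK]
2. ∠FHG = 82°  [△GHF]
3. ∠JFK = 16°  [same arc JK]
4. ∠FHJ = 98°  [linear pair at H on GJ]
5. ∠FJG = 66°  [△FHJ]
6. ∠FKG = 66°  [same arc GF]

∠FKG = 66°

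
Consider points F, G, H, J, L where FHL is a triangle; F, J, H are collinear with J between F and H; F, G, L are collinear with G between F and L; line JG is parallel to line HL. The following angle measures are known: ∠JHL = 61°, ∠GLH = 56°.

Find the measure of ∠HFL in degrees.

∠HFL = 63°

1. ∠FHL = 61°  [J on ray HF]
2. ∠FLH = 56°  [G on ray LF]
3. ∠HFL = 63°  [△FHL]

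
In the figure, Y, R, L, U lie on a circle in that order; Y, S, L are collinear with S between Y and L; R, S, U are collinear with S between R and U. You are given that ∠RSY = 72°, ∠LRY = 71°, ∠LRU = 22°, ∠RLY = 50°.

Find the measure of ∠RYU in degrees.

∠RYU = 81°

1. ∠LYR = 59°  [△YRL]
2. ∠RUY = 50°  [same arc YR]
3. ∠URY = 49°  [△YSR]
4. ∠RYU = 81°  [△YRU]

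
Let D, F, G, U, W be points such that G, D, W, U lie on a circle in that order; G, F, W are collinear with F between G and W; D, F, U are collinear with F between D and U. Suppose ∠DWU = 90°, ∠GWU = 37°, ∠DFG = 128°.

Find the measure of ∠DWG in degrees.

∠DWG = 53°

1. ∠DGU = 90°  [cyclic GDWU, opposite ∠G+∠W]
2. ∠GDU = 37°  [same arc GU]
3. ∠DUG = 53°  [△GDU]
4. ∠DWG = 53°  [same arc GD]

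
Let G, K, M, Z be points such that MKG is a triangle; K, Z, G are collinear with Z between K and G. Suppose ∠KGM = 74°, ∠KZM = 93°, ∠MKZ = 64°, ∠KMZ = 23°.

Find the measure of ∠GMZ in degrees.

∠GMZ = 19°

1. ∠MGZ = 74°  [Z on ray GK]
2. ∠GZM = 87°  [linear pair at Z on KG]
3. ∠GMZ = 19°  [△MZG]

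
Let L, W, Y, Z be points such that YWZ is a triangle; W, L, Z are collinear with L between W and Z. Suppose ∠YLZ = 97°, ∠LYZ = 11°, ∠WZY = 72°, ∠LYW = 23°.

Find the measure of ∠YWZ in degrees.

1. ∠WLY = 83°  [linear pair at L on WZ]
2. ∠LWY = 74°  [△YWL]
3. ∠YWZ = 74°  [L on ray WZ]

∠YWZ = 74°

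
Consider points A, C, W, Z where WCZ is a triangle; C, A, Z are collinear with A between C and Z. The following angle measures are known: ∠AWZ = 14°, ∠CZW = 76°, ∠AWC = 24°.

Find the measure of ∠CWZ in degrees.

1. ∠AZW = 76°  [A on ray ZC]
2. ∠WAZ = 90°  [△WAZ]
3. ∠CAW = 90°  [linear pair at A on CZ]
4. ∠ACW = 66°  [△WCA]
5. ∠WCZ = 66°  [A on ray CZ]
6. ∠CWZ = 38°  [△WCZ]

∠CWZ = 38°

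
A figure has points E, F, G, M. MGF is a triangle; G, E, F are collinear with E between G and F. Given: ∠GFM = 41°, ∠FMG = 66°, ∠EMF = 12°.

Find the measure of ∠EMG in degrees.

1. ∠FGM = 73°  [△MGF]
2. ∠EFM = 41°  [E on ray FG]
3. ∠FEM = 127°  [△MEF]
4. ∠EGM = 73°  [E on ray GF]
5. ∠GEM = 53°  [linear pair at E on GF]
6. ∠EMG = 54°  [△MGE]

∠EMG = 54°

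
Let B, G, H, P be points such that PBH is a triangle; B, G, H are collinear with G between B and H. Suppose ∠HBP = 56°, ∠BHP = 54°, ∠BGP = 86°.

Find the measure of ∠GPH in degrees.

∠GPH = 32°

1. ∠GHP = 54°  [G on ray HB]
2. ∠HGP = 94°  [linear pair at G on BH]
3. ∠GPH = 32°  [△PGH]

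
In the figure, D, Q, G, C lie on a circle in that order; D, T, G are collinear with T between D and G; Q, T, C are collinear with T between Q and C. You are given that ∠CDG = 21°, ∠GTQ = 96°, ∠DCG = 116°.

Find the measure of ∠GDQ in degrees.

1. ∠CGD = 43°  [△DGC]
2. ∠DTQ = 84°  [linear pair at T on DG]
3. ∠CQD = 43°  [same arc DC]
4. ∠GDQ = 53°  [△DTQ]

∠GDQ = 53°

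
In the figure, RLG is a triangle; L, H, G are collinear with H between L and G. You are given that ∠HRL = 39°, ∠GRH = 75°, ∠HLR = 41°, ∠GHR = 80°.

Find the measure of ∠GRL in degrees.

1. ∠HGR = 25°  [△RHG]
2. ∠GLR = 41°  [H on ray LG]
3. ∠LGR = 25°  [H on ray GL]
4. ∠GRL = 114°  [△RLG]

∠GRL = 114°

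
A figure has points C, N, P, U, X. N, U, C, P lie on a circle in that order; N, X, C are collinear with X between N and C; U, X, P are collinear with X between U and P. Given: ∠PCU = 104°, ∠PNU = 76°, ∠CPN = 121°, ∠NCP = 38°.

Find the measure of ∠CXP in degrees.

1. ∠CNP = 21°  [△NCP]
2. ∠CUP = 21°  [same arc CP]
3. ∠CPU = 55°  [△UCP]
4. ∠CXP = 87°  [△CXP]

∠CXP = 87°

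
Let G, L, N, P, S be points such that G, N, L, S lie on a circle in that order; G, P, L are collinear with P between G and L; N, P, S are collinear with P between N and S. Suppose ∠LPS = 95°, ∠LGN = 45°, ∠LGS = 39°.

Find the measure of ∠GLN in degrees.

∠GLN = 56°

1. ∠GPN = 95°  [vertical angles at P]
2. ∠LNS = 39°  [same arc LS]
3. ∠LPN = 85°  [linear pair at P on GL]
4. ∠GLN = 56°  [△NPL]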